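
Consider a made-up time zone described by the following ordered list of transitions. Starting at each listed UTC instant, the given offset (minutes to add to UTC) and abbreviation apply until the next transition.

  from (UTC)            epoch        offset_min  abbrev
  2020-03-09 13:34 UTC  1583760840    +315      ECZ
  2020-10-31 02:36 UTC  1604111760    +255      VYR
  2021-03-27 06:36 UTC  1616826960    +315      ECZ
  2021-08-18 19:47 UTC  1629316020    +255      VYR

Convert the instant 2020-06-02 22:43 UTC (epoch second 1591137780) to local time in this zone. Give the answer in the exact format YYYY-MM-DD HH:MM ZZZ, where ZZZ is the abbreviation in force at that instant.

2020-06-03 03:58 ECZ

Query: 2020-06-02 22:43 UTC
Rule 1/4 (ECZ, +05:15): 2020-03-09 13:34 UTC ≤ query < 2020-10-31 02:36 UTC
22·60 + 43 + 315 = 1678 min
1678 = 1·1440 + 238; 238 = 3·60 + 58 → 03:58, 2020-06-02 + 1 day = 2020-06-03
→ 2020-06-03 03:58 ECZ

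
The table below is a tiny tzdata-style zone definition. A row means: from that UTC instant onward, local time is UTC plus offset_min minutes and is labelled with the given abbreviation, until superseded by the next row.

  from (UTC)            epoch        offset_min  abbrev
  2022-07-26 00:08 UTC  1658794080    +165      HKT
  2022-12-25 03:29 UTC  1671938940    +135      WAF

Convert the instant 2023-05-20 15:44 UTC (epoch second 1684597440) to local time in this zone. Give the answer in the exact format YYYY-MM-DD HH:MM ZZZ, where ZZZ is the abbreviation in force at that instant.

2023-05-20 17:59 WAF

Query: 2023-05-20 15:44 UTC
Rule 2/2 (WAF, +02:15): 2022-12-25 03:29 UTC ≤ query < +∞
15·60 + 44 + 135 = 1079 min
1079 = 0·1440 + 1079; 1079 = 17·60 + 59 → 17:59, same day
→ 2023-05-20 17:59 WAF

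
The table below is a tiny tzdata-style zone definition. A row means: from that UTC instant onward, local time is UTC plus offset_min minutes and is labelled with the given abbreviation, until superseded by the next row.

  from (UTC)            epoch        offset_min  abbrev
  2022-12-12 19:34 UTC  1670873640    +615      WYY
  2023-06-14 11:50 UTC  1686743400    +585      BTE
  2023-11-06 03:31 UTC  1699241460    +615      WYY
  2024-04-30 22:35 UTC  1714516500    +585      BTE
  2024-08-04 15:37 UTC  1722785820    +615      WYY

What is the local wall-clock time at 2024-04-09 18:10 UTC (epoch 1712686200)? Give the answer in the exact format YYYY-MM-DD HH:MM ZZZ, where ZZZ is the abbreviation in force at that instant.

2024-04-10 04:25 WYY

Query: 2024-04-09 18:10 UTC
Rule 3/5 (WYY, +10:15): 2023-11-06 03:31 UTC ≤ query < 2024-04-30 22:35 UTC
18·60 + 10 + 615 = 1705 min
1705 = 1·1440 + 265; 265 = 4·60 + 25 → 04:25, 2024-04-09 + 1 day = 2024-04-10
→ 2024-04-10 04:25 WYY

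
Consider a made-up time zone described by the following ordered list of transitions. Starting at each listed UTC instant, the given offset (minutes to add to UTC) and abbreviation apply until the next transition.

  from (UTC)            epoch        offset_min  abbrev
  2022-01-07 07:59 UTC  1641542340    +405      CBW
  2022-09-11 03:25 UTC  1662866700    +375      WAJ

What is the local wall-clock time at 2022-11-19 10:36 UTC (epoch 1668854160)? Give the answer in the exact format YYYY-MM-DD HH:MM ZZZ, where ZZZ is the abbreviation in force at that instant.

2022-11-19 16:51 WAJ

Query: 2022-11-19 10:36 UTC
Rule 2/2 (WAJ, +06:15): 2022-09-11 03:25 UTC ≤ query < +∞
10·60 + 36 + 375 = 1011 min
1011 = 0·1440 + 1011; 1011 = 16·60 + 51 → 16:51, same day
→ 2022-11-19 16:51 WAJ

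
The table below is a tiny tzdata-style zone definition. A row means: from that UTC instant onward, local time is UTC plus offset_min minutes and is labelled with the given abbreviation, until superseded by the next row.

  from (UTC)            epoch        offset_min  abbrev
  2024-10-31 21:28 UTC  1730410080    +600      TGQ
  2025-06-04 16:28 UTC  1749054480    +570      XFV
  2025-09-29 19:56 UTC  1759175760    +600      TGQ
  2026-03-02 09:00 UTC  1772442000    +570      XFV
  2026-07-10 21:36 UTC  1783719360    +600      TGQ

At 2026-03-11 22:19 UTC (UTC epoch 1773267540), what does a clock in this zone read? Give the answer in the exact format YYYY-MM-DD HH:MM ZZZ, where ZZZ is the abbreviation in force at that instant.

Query: 2026-03-11 22:19 UTC
Rule 4/5 (XFV, +09:30): 2026-03-02 09:00 UTC ≤ query < 2026-07-10 21:36 UTC
22·60 + 19 + 570 = 1909 min
1909 = 1·1440 + 469; 469 = 7·60 + 49 → 07:49, 2026-03-11 + 1 day = 2026-03-12
→ 2026-03-12 07:49 XFV

2026-03-12 07:49 XFV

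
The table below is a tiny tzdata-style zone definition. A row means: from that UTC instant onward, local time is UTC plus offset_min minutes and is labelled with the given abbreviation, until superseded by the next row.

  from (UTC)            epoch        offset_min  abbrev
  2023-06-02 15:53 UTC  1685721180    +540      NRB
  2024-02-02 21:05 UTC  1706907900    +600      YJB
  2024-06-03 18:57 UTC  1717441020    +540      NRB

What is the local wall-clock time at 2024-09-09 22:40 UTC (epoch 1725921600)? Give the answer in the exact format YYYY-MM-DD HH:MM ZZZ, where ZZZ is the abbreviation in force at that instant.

Query: 2024-09-09 22:40 UTC
Rule 3/3 (NRB, +09:00): 2024-06-03 18:57 UTC ≤ query < +∞
22·60 + 40 + 540 = 1900 min
1900 = 1·1440 + 460; 460 = 7·60 + 40 → 07:40, 2024-09-09 + 1 day = 2024-09-10
→ 2024-09-10 07:40 NRB

2024-09-10 07:40 NRB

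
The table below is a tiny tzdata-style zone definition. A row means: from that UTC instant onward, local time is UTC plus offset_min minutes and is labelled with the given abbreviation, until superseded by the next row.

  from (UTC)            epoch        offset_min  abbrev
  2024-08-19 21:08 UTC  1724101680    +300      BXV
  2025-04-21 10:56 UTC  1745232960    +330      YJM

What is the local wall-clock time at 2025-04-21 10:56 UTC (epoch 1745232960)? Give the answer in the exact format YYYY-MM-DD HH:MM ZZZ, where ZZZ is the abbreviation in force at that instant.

Query: 2025-04-21 10:56 UTC
Rule 2/2 (YJM, +05:30): 2025-04-21 10:56 UTC ≤ query < +∞
10·60 + 56 + 330 = 986 min
986 = 0·1440 + 986; 986 = 16·60 + 26 → 16:26, same day
→ 2025-04-21 16:26 YJM

2025-04-21 16:26 YJM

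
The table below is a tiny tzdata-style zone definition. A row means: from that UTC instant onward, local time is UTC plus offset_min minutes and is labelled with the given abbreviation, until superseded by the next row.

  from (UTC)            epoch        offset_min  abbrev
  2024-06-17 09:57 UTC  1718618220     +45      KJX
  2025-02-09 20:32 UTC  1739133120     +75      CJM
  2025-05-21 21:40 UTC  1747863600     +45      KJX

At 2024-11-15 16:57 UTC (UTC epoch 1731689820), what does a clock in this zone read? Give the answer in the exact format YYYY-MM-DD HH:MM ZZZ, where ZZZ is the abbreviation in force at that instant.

2024-11-15 17:42 KJX

Query: 2024-11-15 16:57 UTC
Rule 1/3 (KJX, +00:45): 2024-06-17 09:57 UTC ≤ query < 2025-02-09 20:32 UTC
16·60 + 57 + 45 = 1062 min
1062 = 0·1440 + 1062; 1062 = 17·60 + 42 → 17:42, same day
→ 2024-11-15 17:42 KJX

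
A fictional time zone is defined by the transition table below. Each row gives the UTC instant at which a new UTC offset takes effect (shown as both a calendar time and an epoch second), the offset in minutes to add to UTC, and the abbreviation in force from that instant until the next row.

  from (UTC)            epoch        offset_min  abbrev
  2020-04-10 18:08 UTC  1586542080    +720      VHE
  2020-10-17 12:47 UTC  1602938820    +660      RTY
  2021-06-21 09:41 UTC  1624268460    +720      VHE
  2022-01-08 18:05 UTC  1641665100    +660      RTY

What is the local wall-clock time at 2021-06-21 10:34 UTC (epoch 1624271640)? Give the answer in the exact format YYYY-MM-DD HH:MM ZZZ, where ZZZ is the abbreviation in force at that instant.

2021-06-21 22:34 VHE

Query: 2021-06-21 10:34 UTC
Rule 3/4 (VHE, +12:00): 2021-06-21 09:41 UTC ≤ query < 2022-01-08 18:05 UTC
10·60 + 34 + 720 = 1354 min
1354 = 0·1440 + 1354; 1354 = 22·60 + 34 → 22:34, same day
→ 2021-06-21 22:34 VHE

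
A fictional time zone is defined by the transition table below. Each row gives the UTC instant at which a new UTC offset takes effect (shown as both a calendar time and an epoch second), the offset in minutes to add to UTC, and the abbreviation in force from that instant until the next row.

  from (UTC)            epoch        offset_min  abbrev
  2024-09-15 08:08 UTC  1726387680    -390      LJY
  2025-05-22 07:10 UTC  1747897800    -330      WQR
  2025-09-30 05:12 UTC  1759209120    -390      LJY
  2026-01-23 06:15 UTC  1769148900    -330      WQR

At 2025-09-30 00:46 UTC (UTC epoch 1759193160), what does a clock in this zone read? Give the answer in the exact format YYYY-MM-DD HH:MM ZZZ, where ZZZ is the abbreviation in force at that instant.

2025-09-29 19:16 WQR

Query: 2025-09-30 00:46 UTC
Rule 2/4 (WQR, -05:30): 2025-05-22 07:10 UTC ≤ query < 2025-09-30 05:12 UTC
0·60 + 46 - 330 = -284 min
-284 = -1·1440 + 1156; 1156 = 19·60 + 16 → 19:16, 2025-09-30 - 1 day = 2025-09-29
→ 2025-09-29 19:16 WQR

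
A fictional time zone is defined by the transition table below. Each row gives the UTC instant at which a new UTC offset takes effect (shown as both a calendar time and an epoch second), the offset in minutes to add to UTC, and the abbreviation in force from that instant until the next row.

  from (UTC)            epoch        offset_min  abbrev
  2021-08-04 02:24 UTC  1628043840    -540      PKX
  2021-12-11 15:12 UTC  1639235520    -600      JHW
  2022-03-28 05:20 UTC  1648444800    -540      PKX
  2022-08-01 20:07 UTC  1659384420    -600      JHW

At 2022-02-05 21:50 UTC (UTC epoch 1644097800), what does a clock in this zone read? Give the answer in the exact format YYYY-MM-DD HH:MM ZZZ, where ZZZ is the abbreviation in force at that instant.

Query: 2022-02-05 21:50 UTC
Rule 2/4 (JHW, -10:00): 2021-12-11 15:12 UTC ≤ query < 2022-03-28 05:20 UTC
21·60 + 50 - 600 = 710 min
710 = 0·1440 + 710; 710 = 11·60 + 50 → 11:50, same day
→ 2022-02-05 11:50 JHW

2022-02-05 11:50 JHW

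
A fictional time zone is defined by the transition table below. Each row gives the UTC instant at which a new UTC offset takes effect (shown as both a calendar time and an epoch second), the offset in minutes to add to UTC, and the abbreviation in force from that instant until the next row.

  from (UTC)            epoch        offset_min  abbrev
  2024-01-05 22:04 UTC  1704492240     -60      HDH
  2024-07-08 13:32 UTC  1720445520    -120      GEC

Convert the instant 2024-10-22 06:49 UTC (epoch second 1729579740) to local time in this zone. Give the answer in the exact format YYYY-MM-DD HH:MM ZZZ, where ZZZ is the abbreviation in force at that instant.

2024-10-22 04:49 GEC

Query: 2024-10-22 06:49 UTC
Rule 2/2 (GEC, -02:00): 2024-07-08 13:32 UTC ≤ query < +∞
6·60 + 49 - 120 = 289 min
289 = 0·1440 + 289; 289 = 4·60 + 49 → 04:49, same day
→ 2024-10-22 04:49 GEC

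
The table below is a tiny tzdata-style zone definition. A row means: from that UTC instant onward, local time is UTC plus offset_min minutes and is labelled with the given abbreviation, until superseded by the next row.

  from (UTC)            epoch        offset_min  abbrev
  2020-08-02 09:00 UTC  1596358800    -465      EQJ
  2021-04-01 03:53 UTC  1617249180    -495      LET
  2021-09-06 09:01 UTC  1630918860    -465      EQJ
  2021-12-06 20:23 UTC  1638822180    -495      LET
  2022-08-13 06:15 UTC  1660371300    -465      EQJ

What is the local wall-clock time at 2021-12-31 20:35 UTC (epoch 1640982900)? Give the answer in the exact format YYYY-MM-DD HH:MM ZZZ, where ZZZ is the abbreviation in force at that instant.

Query: 2021-12-31 20:35 UTC
Rule 4/5 (LET, -08:15): 2021-12-06 20:23 UTC ≤ query < 2022-08-13 06:15 UTC
20·60 + 35 - 495 = 740 min
740 = 0·1440 + 740; 740 = 12·60 + 20 → 12:20, same day
→ 2021-12-31 12:20 LET

2021-12-31 12:20 LET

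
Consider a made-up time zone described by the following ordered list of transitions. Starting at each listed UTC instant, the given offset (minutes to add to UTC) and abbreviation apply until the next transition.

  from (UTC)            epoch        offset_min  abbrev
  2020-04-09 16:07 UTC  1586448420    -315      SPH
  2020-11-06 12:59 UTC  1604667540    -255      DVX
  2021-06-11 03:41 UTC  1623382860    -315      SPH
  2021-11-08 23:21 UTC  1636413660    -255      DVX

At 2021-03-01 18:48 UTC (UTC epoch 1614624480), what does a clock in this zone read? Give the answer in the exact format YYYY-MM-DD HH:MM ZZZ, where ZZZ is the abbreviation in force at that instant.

2021-03-01 14:33 DVX

Query: 2021-03-01 18:48 UTC
Rule 2/4 (DVX, -04:15): 2020-11-06 12:59 UTC ≤ query < 2021-06-11 03:41 UTC
18·60 + 48 - 255 = 873 min
873 = 0·1440 + 873; 873 = 14·60 + 33 → 14:33, same day
→ 2021-03-01 14:33 DVX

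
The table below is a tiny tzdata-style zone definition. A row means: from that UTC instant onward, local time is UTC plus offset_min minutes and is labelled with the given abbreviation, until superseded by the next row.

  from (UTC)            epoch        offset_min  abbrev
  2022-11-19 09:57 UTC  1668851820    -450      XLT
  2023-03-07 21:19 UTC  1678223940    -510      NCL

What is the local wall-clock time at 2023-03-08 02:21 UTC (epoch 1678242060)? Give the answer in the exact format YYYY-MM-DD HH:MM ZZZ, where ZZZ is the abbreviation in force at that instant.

2023-03-07 17:51 NCL

Query: 2023-03-08 02:21 UTC
Rule 2/2 (NCL, -08:30): 2023-03-07 21:19 UTC ≤ query < +∞
2·60 + 21 - 510 = -369 min
-369 = -1·1440 + 1071; 1071 = 17·60 + 51 → 17:51, 2023-03-08 - 1 day = 2023-03-07
→ 2023-03-07 17:51 NCL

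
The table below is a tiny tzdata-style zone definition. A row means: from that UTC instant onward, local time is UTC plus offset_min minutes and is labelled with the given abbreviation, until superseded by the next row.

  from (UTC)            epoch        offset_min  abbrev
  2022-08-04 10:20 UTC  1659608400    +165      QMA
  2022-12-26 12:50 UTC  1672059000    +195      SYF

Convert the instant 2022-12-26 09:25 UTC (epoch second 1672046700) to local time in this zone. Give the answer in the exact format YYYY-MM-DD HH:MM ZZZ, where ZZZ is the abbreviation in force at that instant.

2022-12-26 12:10 QMA

Query: 2022-12-26 09:25 UTC
Rule 1/2 (QMA, +02:45): 2022-08-04 10:20 UTC ≤ query < 2022-12-26 12:50 UTC
9·60 + 25 + 165 = 730 min
730 = 0·1440 + 730; 730 = 12·60 + 10 → 12:10, same day
→ 2022-12-26 12:10 QMA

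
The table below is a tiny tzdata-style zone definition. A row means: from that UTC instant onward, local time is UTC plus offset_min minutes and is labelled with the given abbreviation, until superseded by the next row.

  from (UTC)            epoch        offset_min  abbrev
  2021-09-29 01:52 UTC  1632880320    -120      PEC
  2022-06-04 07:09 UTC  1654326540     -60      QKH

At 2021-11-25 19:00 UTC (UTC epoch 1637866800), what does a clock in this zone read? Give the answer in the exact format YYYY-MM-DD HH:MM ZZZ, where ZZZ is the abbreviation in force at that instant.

Query: 2021-11-25 19:00 UTC
Rule 1/2 (PEC, -02:00): 2021-09-29 01:52 UTC ≤ query < 2022-06-04 07:09 UTC
19·60 + 0 - 120 = 1020 min
1020 = 0·1440 + 1020; 1020 = 17·60 + 0 → 17:00, same day
→ 2021-11-25 17:00 PEC

2021-11-25 17:00 PEC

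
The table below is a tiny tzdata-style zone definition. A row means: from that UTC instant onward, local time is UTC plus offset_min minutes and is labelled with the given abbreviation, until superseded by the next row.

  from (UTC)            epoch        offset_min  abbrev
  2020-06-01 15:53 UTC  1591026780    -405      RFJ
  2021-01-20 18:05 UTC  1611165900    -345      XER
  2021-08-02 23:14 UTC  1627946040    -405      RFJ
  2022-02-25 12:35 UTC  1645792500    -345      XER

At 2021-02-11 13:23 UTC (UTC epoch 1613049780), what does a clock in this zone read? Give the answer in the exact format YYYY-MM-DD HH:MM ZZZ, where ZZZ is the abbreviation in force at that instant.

2021-02-11 07:38 XER

Query: 2021-02-11 13:23 UTC
Rule 2/4 (XER, -05:45): 2021-01-20 18:05 UTC ≤ query < 2021-08-02 23:14 UTC
13·60 + 23 - 345 = 458 min
458 = 0·1440 + 458; 458 = 7·60 + 38 → 07:38, same day
→ 2021-02-11 07:38 XER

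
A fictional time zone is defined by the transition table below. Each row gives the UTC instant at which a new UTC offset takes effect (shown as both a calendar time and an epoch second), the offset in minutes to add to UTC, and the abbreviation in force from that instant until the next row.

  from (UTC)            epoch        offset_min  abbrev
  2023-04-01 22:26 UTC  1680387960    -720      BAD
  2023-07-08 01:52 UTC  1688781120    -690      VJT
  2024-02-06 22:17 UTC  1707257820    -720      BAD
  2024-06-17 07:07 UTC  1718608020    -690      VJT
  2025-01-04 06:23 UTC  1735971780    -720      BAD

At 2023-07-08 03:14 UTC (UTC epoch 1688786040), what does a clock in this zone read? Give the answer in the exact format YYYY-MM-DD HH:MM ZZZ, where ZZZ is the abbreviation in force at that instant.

Query: 2023-07-08 03:14 UTC
Rule 2/5 (VJT, -11:30): 2023-07-08 01:52 UTC ≤ query < 2024-02-06 22:17 UTC
3·60 + 14 - 690 = -496 min
-496 = -1·1440 + 944; 944 = 15·60 + 44 → 15:44, 2023-07-08 - 1 day = 2023-07-07
→ 2023-07-07 15:44 VJT

2023-07-07 15:44 VJT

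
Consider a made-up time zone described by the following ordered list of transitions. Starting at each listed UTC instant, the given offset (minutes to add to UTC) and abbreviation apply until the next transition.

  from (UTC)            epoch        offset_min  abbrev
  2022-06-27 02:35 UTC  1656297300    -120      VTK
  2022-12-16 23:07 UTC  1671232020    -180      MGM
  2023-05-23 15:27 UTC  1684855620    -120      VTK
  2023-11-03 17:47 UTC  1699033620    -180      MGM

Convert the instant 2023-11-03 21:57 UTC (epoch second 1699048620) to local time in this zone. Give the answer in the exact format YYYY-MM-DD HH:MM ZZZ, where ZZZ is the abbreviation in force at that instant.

Query: 2023-11-03 21:57 UTC
Rule 4/4 (MGM, -03:00): 2023-11-03 17:47 UTC ≤ query < +∞
21·60 + 57 - 180 = 1137 min
1137 = 0·1440 + 1137; 1137 = 18·60 + 57 → 18:57, same day
→ 2023-11-03 18:57 MGM

2023-11-03 18:57 MGM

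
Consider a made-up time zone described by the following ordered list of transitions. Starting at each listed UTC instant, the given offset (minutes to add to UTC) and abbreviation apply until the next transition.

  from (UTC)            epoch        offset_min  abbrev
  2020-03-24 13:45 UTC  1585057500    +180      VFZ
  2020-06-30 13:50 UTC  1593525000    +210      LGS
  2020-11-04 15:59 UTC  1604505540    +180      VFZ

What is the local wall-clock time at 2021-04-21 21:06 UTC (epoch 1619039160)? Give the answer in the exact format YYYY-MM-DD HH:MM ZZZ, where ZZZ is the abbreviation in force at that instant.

Query: 2021-04-21 21:06 UTC
Rule 3/3 (VFZ, +03:00): 2020-11-04 15:59 UTC ≤ query < +∞
21·60 + 6 + 180 = 1446 min
1446 = 1·1440 + 6; 6 = 0·60 + 6 → 00:06, 2021-04-21 + 1 day = 2021-04-22
→ 2021-04-22 00:06 VFZ

2021-04-22 00:06 VFZ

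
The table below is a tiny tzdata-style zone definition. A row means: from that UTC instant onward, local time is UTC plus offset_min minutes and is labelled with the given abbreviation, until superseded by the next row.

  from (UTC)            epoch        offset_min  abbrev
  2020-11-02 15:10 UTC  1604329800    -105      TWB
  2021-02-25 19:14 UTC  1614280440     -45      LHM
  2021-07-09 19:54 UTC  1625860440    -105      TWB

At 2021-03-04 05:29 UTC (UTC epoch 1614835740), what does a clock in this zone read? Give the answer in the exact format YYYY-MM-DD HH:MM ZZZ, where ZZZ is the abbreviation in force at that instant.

Query: 2021-03-04 05:29 UTC
Rule 2/3 (LHM, -00:45): 2021-02-25 19:14 UTC ≤ query < 2021-07-09 19:54 UTC
5·60 + 29 - 45 = 284 min
284 = 0·1440 + 284; 284 = 4·60 + 44 → 04:44, same day
→ 2021-03-04 04:44 LHM

2021-03-04 04:44 LHM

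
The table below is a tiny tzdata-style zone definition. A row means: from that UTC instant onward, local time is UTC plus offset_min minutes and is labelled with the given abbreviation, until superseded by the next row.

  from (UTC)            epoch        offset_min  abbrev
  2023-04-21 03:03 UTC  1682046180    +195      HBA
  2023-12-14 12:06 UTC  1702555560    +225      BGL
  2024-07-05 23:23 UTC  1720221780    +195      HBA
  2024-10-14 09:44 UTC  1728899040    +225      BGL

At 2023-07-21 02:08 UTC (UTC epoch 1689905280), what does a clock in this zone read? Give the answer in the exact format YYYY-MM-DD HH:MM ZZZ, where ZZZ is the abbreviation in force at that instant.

2023-07-21 05:23 HBA

Query: 2023-07-21 02:08 UTC
Rule 1/4 (HBA, +03:15): 2023-04-21 03:03 UTC ≤ query < 2023-12-14 12:06 UTC
2·60 + 8 + 195 = 323 min
323 = 0·1440 + 323; 323 = 5·60 + 23 → 05:23, same day
→ 2023-07-21 05:23 HBA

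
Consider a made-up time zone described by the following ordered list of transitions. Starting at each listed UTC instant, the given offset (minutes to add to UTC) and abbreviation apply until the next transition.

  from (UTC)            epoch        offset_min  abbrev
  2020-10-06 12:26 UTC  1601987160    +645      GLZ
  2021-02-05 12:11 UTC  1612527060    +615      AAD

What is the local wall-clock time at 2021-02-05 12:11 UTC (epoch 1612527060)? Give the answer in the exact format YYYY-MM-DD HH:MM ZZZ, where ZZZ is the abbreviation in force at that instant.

Query: 2021-02-05 12:11 UTC
Rule 2/2 (AAD, +10:15): 2021-02-05 12:11 UTC ≤ query < +∞
12·60 + 11 + 615 = 1346 min
1346 = 0·1440 + 1346; 1346 = 22·60 + 26 → 22:26, same day
→ 2021-02-05 22:26 AAD

2021-02-05 22:26 AAD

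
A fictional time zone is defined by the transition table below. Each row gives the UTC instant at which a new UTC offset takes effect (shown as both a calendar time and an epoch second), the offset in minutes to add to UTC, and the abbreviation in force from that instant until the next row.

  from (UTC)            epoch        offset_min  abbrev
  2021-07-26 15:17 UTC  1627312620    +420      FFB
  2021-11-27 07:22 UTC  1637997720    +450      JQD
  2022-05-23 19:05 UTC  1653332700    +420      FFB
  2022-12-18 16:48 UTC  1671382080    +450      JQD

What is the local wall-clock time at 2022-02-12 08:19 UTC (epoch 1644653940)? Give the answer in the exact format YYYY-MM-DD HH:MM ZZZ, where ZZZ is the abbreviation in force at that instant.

2022-02-12 15:49 JQD

Query: 2022-02-12 08:19 UTC
Rule 2/4 (JQD, +07:30): 2021-11-27 07:22 UTC ≤ query < 2022-05-23 19:05 UTC
8·60 + 19 + 450 = 949 min
949 = 0·1440 + 949; 949 = 15·60 + 49 → 15:49, same day
→ 2022-02-12 15:49 JQD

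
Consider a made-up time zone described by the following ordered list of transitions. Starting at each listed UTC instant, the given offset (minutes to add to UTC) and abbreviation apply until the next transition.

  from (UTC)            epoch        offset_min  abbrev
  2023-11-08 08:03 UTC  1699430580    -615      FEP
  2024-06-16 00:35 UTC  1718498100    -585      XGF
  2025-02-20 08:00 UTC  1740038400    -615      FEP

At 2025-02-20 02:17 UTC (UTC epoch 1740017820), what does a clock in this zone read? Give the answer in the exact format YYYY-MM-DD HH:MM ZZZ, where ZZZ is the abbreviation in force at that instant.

Query: 2025-02-20 02:17 UTC
Rule 2/3 (XGF, -09:45): 2024-06-16 00:35 UTC ≤ query < 2025-02-20 08:00 UTC
2·60 + 17 - 585 = -448 min
-448 = -1·1440 + 992; 992 = 16·60 + 32 → 16:32, 2025-02-20 - 1 day = 2025-02-19
→ 2025-02-19 16:32 XGF

2025-02-19 16:32 XGF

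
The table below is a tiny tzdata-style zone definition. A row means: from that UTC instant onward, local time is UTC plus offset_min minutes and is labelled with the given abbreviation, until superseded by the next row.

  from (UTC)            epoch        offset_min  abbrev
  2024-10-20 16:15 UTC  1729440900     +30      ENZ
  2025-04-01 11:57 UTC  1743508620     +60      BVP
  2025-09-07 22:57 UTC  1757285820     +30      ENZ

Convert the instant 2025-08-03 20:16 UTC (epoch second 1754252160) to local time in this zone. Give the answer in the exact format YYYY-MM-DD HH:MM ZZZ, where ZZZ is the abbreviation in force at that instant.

Query: 2025-08-03 20:16 UTC
Rule 2/3 (BVP, +01:00): 2025-04-01 11:57 UTC ≤ query < 2025-09-07 22:57 UTC
20·60 + 16 + 60 = 1276 min
1276 = 0·1440 + 1276; 1276 = 21·60 + 16 → 21:16, same day
→ 2025-08-03 21:16 BVP

2025-08-03 21:16 BVP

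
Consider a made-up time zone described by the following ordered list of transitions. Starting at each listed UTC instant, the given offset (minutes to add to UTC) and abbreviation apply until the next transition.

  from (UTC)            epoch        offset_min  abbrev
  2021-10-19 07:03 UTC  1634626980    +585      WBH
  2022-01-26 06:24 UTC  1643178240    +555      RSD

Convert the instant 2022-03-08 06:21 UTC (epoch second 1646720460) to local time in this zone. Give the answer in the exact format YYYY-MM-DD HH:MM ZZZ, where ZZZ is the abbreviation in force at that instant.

Query: 2022-03-08 06:21 UTC
Rule 2/2 (RSD, +09:15): 2022-01-26 06:24 UTC ≤ query < +∞
6·60 + 21 + 555 = 936 min
936 = 0·1440 + 936; 936 = 15·60 + 36 → 15:36, same day
→ 2022-03-08 15:36 RSD

2022-03-08 15:36 RSD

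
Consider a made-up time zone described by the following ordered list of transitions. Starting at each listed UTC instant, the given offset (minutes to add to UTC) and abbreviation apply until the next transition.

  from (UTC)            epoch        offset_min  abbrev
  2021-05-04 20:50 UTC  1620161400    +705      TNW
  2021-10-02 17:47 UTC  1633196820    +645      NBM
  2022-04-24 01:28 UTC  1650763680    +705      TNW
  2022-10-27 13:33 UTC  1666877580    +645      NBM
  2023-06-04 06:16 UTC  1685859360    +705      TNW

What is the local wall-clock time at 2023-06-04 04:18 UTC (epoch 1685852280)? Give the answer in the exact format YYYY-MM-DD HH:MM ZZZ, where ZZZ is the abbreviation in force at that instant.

2023-06-04 15:03 NBM

Query: 2023-06-04 04:18 UTC
Rule 4/5 (NBM, +10:45): 2022-10-27 13:33 UTC ≤ query < 2023-06-04 06:16 UTC
4·60 + 18 + 645 = 903 min
903 = 0·1440 + 903; 903 = 15·60 + 3 → 15:03, same day
→ 2023-06-04 15:03 NBM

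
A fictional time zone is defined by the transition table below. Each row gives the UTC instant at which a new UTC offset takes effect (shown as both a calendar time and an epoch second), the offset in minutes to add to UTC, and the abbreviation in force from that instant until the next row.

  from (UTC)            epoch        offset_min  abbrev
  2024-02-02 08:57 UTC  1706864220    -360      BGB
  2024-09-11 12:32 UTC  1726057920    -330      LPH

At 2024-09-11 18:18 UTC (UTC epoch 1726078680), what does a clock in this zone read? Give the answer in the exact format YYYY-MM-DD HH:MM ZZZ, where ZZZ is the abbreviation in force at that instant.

Query: 2024-09-11 18:18 UTC
Rule 2/2 (LPH, -05:30): 2024-09-11 12:32 UTC ≤ query < +∞
18·60 + 18 - 330 = 768 min
768 = 0·1440 + 768; 768 = 12·60 + 48 → 12:48, same day
→ 2024-09-11 12:48 LPH

2024-09-11 12:48 LPH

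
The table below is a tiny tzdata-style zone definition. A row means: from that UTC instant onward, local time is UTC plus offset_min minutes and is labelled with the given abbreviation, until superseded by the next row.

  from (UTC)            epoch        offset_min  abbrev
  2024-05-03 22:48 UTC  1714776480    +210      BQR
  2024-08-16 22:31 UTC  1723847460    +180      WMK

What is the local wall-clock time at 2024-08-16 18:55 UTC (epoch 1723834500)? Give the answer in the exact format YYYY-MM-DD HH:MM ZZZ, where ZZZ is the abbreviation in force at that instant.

Query: 2024-08-16 18:55 UTC
Rule 1/2 (BQR, +03:30): 2024-05-03 22:48 UTC ≤ query < 2024-08-16 22:31 UTC
18·60 + 55 + 210 = 1345 min
1345 = 0·1440 + 1345; 1345 = 22·60 + 25 → 22:25, same day
→ 2024-08-16 22:25 BQR

2024-08-16 22:25 BQR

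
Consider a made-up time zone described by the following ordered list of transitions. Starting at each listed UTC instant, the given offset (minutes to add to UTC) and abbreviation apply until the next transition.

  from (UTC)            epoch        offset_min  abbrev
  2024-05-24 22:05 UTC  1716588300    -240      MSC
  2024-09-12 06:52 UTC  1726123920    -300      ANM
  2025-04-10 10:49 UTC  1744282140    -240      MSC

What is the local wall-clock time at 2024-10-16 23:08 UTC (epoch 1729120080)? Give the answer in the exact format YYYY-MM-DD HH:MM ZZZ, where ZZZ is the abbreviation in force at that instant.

Query: 2024-10-16 23:08 UTC
Rule 2/3 (ANM, -05:00): 2024-09-12 06:52 UTC ≤ query < 2025-04-10 10:49 UTC
23·60 + 8 - 300 = 1088 min
1088 = 0·1440 + 1088; 1088 = 18·60 + 8 → 18:08, same day
→ 2024-10-16 18:08 ANM

2024-10-16 18:08 ANM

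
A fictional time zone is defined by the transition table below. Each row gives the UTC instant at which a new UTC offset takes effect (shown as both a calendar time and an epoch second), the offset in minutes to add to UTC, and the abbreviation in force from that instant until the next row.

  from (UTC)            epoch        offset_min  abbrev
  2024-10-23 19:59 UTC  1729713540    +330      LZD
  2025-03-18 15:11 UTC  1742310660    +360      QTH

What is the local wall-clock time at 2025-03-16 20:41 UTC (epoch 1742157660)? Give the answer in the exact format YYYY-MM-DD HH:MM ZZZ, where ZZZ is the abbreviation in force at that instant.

2025-03-17 02:11 LZD

Query: 2025-03-16 20:41 UTC
Rule 1/2 (LZD, +05:30): 2024-10-23 19:59 UTC ≤ query < 2025-03-18 15:11 UTC
20·60 + 41 + 330 = 1571 min
1571 = 1·1440 + 131; 131 = 2·60 + 11 → 02:11, 2025-03-16 + 1 day = 2025-03-17
→ 2025-03-17 02:11 LZD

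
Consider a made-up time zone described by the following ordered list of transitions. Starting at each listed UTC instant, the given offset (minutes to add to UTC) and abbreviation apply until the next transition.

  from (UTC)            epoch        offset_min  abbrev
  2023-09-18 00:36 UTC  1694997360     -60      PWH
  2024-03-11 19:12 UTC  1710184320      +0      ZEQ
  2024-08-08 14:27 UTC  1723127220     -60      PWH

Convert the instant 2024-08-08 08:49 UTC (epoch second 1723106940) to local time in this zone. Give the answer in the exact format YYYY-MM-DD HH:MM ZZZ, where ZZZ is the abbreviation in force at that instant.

Query: 2024-08-08 08:49 UTC
Rule 2/3 (ZEQ, +00:00): 2024-03-11 19:12 UTC ≤ query < 2024-08-08 14:27 UTC
8·60 + 49 + 0 = 529 min
529 = 0·1440 + 529; 529 = 8·60 + 49 → 08:49, same day
→ 2024-08-08 08:49 ZEQ

2024-08-08 08:49 ZEQ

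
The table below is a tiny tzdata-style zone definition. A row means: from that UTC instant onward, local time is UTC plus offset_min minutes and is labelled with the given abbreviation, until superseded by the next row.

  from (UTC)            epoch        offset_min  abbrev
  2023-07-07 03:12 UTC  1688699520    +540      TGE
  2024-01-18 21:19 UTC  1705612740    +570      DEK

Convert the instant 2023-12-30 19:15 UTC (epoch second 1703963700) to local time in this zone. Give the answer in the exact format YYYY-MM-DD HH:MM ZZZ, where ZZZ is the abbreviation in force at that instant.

Query: 2023-12-30 19:15 UTC
Rule 1/2 (TGE, +09:00): 2023-07-07 03:12 UTC ≤ query < 2024-01-18 21:19 UTC
19·60 + 15 + 540 = 1695 min
1695 = 1·1440 + 255; 255 = 4·60 + 15 → 04:15, 2023-12-30 + 1 day = 2023-12-31
→ 2023-12-31 04:15 TGE

2023-12-31 04:15 TGE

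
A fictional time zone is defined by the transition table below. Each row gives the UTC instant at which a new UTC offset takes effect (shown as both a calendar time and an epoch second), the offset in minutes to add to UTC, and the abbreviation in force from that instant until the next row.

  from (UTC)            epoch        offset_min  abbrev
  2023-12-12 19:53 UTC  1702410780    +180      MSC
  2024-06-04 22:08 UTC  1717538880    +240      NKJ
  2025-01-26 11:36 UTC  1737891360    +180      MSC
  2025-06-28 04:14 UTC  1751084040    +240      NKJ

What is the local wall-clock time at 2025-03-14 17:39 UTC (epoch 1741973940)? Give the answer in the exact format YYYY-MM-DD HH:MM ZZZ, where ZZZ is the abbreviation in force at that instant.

2025-03-14 20:39 MSC

Query: 2025-03-14 17:39 UTC
Rule 3/4 (MSC, +03:00): 2025-01-26 11:36 UTC ≤ query < 2025-06-28 04:14 UTC
17·60 + 39 + 180 = 1239 min
1239 = 0·1440 + 1239; 1239 = 20·60 + 39 → 20:39, same day
→ 2025-03-14 20:39 MSC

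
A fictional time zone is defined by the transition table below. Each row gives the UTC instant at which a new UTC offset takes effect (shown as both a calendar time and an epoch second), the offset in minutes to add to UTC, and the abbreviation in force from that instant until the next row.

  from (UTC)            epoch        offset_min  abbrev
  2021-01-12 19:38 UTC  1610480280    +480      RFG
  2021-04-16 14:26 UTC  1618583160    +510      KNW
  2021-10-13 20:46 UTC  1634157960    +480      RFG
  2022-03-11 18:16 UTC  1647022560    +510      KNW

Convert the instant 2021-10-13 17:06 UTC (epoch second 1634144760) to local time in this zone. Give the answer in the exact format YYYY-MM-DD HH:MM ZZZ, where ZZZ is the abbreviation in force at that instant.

Query: 2021-10-13 17:06 UTC
Rule 2/4 (KNW, +08:30): 2021-04-16 14:26 UTC ≤ query < 2021-10-13 20:46 UTC
17·60 + 6 + 510 = 1536 min
1536 = 1·1440 + 96; 96 = 1·60 + 36 → 01:36, 2021-10-13 + 1 day = 2021-10-14
→ 2021-10-14 01:36 KNW

2021-10-14 01:36 KNW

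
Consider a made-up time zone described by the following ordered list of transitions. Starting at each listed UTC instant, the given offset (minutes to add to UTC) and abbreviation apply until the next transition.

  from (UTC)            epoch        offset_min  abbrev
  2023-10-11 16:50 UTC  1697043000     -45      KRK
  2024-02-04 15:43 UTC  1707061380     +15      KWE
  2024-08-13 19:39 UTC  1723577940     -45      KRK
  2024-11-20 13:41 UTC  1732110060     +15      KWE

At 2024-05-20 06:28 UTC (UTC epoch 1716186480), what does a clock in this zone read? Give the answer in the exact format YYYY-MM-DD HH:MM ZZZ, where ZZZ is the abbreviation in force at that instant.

2024-05-20 06:43 KWE

Query: 2024-05-20 06:28 UTC
Rule 2/4 (KWE, +00:15): 2024-02-04 15:43 UTC ≤ query < 2024-08-13 19:39 UTC
6·60 + 28 + 15 = 403 min
403 = 0·1440 + 403; 403 = 6·60 + 43 → 06:43, same day
→ 2024-05-20 06:43 KWE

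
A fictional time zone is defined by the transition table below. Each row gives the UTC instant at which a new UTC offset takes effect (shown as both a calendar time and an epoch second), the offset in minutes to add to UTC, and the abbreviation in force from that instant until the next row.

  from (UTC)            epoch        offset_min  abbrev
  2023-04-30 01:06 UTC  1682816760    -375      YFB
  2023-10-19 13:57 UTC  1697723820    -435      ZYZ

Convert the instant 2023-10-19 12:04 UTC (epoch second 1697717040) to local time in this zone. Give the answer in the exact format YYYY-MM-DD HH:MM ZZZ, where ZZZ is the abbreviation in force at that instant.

Query: 2023-10-19 12:04 UTC
Rule 1/2 (YFB, -06:15): 2023-04-30 01:06 UTC ≤ query < 2023-10-19 13:57 UTC
12·60 + 4 - 375 = 349 min
349 = 0·1440 + 349; 349 = 5·60 + 49 → 05:49, same day
→ 2023-10-19 05:49 YFB

2023-10-19 05:49 YFB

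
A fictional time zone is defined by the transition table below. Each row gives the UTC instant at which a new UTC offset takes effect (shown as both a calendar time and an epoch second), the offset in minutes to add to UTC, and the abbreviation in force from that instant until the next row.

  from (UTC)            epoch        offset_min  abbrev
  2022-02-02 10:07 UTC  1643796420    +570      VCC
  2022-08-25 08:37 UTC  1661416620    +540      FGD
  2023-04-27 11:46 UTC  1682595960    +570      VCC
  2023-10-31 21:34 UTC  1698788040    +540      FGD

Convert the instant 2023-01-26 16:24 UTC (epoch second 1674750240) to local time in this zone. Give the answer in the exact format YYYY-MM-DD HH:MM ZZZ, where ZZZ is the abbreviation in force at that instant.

2023-01-27 01:24 FGD

Query: 2023-01-26 16:24 UTC
Rule 2/4 (FGD, +09:00): 2022-08-25 08:37 UTC ≤ query < 2023-04-27 11:46 UTC
16·60 + 24 + 540 = 1524 min
1524 = 1·1440 + 84; 84 = 1·60 + 24 → 01:24, 2023-01-26 + 1 day = 2023-01-27
→ 2023-01-27 01:24 FGD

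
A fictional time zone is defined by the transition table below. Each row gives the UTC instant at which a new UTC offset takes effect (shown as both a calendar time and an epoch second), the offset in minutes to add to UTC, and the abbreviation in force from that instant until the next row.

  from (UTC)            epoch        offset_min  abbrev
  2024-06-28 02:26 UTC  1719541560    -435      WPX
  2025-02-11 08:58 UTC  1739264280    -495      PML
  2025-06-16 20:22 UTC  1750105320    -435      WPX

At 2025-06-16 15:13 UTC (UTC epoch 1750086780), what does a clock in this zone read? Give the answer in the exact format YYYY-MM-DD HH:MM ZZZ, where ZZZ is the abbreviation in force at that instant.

Query: 2025-06-16 15:13 UTC
Rule 2/3 (PML, -08:15): 2025-02-11 08:58 UTC ≤ query < 2025-06-16 20:22 UTC
15·60 + 13 - 495 = 418 min
418 = 0·1440 + 418; 418 = 6·60 + 58 → 06:58, same day
→ 2025-06-16 06:58 PML

2025-06-16 06:58 PML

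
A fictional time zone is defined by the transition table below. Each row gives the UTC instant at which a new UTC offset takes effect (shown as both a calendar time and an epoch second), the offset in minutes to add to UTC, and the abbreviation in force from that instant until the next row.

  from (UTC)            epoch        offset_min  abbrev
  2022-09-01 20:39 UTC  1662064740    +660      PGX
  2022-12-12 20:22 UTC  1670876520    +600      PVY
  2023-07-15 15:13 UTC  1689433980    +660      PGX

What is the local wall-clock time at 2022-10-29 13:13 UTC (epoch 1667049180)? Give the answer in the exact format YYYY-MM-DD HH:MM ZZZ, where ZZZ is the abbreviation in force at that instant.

Query: 2022-10-29 13:13 UTC
Rule 1/3 (PGX, +11:00): 2022-09-01 20:39 UTC ≤ query < 2022-12-12 20:22 UTC
13·60 + 13 + 660 = 1453 min
1453 = 1·1440 + 13; 13 = 0·60 + 13 → 00:13, 2022-10-29 + 1 day = 2022-10-30
→ 2022-10-30 00:13 PGX

2022-10-30 00:13 PGX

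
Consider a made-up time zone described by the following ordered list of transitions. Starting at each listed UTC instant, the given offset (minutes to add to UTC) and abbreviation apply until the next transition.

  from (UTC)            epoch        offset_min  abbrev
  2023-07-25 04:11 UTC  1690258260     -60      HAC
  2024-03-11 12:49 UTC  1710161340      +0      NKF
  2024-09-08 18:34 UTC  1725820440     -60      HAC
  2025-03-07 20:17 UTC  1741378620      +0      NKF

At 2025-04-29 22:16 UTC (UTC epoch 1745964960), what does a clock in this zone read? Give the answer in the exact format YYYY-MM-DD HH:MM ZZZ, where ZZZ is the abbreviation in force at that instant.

2025-04-29 22:16 NKF

Query: 2025-04-29 22:16 UTC
Rule 4/4 (NKF, +00:00): 2025-03-07 20:17 UTC ≤ query < +∞
22·60 + 16 + 0 = 1336 min
1336 = 0·1440 + 1336; 1336 = 22·60 + 16 → 22:16, same day
→ 2025-04-29 22:16 NKF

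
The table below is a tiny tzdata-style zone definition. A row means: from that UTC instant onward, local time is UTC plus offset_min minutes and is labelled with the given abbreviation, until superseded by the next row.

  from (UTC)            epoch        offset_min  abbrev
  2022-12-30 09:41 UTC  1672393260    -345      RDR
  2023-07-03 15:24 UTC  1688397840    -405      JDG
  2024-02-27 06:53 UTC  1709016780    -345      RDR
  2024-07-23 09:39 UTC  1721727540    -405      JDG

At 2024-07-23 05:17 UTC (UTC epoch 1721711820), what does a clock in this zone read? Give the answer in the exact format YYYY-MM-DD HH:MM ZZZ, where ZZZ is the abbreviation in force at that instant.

2024-07-22 23:32 RDR

Query: 2024-07-23 05:17 UTC
Rule 3/4 (RDR, -05:45): 2024-02-27 06:53 UTC ≤ query < 2024-07-23 09:39 UTC
5·60 + 17 - 345 = -28 min
-28 = -1·1440 + 1412; 1412 = 23·60 + 32 → 23:32, 2024-07-23 - 1 day = 2024-07-22
→ 2024-07-22 23:32 RDR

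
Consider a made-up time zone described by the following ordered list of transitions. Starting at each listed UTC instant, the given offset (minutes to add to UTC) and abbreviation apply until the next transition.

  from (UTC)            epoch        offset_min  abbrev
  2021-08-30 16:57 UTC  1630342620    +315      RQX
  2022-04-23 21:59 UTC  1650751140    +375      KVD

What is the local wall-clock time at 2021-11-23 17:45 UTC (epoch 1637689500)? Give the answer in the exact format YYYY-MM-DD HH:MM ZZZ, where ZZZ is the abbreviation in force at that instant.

2021-11-23 23:00 RQX

Query: 2021-11-23 17:45 UTC
Rule 1/2 (RQX, +05:15): 2021-08-30 16:57 UTC ≤ query < 2022-04-23 21:59 UTC
17·60 + 45 + 315 = 1380 min
1380 = 0·1440 + 1380; 1380 = 23·60 + 0 → 23:00, same day
→ 2021-11-23 23:00 RQX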